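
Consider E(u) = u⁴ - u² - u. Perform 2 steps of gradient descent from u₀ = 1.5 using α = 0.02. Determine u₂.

E′(u) = 4u³ - 2u - 1
u₁ = 1.5 − 0.02·9.5 = 1.31
u₂ = 1.31 − 0.02·5.372364 = 1.20255272

1.20255272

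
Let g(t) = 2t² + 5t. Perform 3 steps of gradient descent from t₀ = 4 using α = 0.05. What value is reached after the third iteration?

g′(t) = 4t + 5
t₁ = 4 − 0.05·21 = 2.95
t₂ = 2.95 − 0.05·16.8 = 2.11
t₃ = 2.11 − 0.05·13.44 = 1.438

1.438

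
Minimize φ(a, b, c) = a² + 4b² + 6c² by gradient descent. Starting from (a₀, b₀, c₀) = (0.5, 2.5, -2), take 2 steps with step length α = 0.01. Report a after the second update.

∇φ = (2a, 8b, 12c)
(a₁, b₁, c₁) = (0.5, 2.5, -2) − 0.01·(1, 20, -24) = (0.49, 2.3, -1.76)
(a₂, b₂, c₂) = (0.49, 2.3, -1.76) − 0.01·(0.98, 18.4, -21.12) = (0.4802, 2.116, -1.5488)
a = 0.4802

0.4802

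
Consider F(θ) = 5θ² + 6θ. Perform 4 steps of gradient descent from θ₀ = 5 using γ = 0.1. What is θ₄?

F′(θ) = 10θ + 6
Step 1: F′(5) = 56; θ₁ = 5 − 0.1·56 = -0.6
Step 2: F′(-0.6) = 0; θ₂ = -0.6 − 0.1·0 = -0.6
Step 3: F′(-0.6) = 0; θ₃ = -0.6 − 0.1·0 = -0.6
Step 4: F′(-0.6) = 0; θ₄ = -0.6 − 0.1·0 = -0.6

-0.6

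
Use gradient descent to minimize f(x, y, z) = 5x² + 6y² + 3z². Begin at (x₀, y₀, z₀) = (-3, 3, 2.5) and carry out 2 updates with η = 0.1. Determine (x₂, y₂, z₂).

∇f = (10x, 12y, 6z)
(x₁, y₁, z₁) = (-3, 3, 2.5) − 0.1·(-30, 36, 15) = (0, -0.6, 1)
(x₂, y₂, z₂) = (0, -0.6, 1) − 0.1·(0, -7.2, 6) = (0, 0.12, 0.4)

(0, 0.12, 0.4)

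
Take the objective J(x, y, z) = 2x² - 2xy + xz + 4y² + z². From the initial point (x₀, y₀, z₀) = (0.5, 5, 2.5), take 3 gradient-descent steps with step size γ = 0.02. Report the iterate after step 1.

(0.61, 4.22, 2.39)

∇J = (4x - 2y + z, -2x + 8y, x + 2z)
(x₁, y₁, z₁) = (0.5, 5, 2.5) − 0.02·(-5.5, 39, 5.5) = (0.61, 4.22, 2.39)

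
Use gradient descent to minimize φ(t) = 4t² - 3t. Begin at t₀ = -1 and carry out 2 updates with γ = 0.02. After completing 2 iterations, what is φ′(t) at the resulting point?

φ′(t) = 8t - 3
t₁ = -1 − 0.02·(-11) = -0.78
t₂ = -0.78 − 0.02·(-9.24) = -0.5952
φ′(t) at (-0.5952) = -7.7616

-7.7616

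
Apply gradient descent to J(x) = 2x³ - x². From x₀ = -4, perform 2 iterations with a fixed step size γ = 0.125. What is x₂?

-238

J′(x) = 6x² - 2x
Step 1: J′(-4) = 104; x₁ = -4 − 0.125·104 = -17
Step 2: J′(-17) = 1768; x₂ = -17 − 0.125·1768 = -238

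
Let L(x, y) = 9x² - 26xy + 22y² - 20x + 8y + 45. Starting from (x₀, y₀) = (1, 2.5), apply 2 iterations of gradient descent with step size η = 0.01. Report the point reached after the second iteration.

∇L = (18x - 26y - 20, -26x + 44y + 8)
Step 1: at (1, 2.5), ∇L = (-67, 92) → (1, 2.5) − 0.01·(-67, 92) = (1.67, 1.58)
Step 2: at (1.67, 1.58), ∇L = (-31.02, 34.1) → (1.67, 1.58) − 0.01·(-31.02, 34.1) = (1.9802, 1.239)

(1.9802, 1.239)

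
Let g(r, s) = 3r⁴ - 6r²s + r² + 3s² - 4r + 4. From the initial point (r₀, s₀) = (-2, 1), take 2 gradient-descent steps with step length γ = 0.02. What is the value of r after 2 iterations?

∇g = (12r³ - 12rs + 2r - 4, -6r² + 6s)
Step 1: at (-2, 1), ∇g = (-80, -18) → (-2, 1) − 0.02·(-80, -18) = (-0.4, 1.36)
Step 2: at (-0.4, 1.36), ∇g = (0.96, 7.2) → (-0.4, 1.36) − 0.02·(0.96, 7.2) = (-0.4192, 1.216)
r = -0.4192

-0.4192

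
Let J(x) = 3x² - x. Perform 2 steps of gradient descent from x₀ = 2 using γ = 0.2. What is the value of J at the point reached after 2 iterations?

J′(x) = 6x - 1
Step 1: J′(2) = 11; x₁ = 2 − 0.2·11 = -0.2
Step 2: J′(-0.2) = -2.2; x₂ = -0.2 − 0.2·(-2.2) = 0.24
J(0.24) = -0.0672

-0.0672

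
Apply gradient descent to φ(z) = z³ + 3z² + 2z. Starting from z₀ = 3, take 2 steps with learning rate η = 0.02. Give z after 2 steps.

φ′(z) = 3z² + 6z + 2
Step 1: φ′(3) = 47; z₁ = 3 − 0.02·47 = 2.06
Step 2: φ′(2.06) = 27.0908; z₂ = 2.06 − 0.02·27.0908 = 1.518184

1.518184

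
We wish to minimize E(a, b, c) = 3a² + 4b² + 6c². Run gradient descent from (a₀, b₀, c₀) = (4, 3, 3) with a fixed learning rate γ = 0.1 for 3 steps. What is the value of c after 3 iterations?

-0.024

∇E = (6a, 8b, 12c)
Step 1: at (4, 3, 3), ∇E = (24, 24, 36) → (4, 3, 3) − 0.1·(24, 24, 36) = (1.6, 0.6, -0.6)
Step 2: at (1.6, 0.6, -0.6), ∇E = (9.6, 4.8, -7.2) → (1.6, 0.6, -0.6) − 0.1·(9.6, 4.8, -7.2) = (0.64, 0.12, 0.12)
Step 3: at (0.64, 0.12, 0.12), ∇E = (3.84, 0.96, 1.44) → (0.64, 0.12, 0.12) − 0.1·(3.84, 0.96, 1.44) = (0.256, 0.024, -0.024)
c = -0.024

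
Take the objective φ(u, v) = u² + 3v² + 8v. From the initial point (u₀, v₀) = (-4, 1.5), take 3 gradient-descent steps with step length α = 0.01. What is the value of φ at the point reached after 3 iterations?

25.454508654256

∇φ = (2u, 6v + 8)
(u₁, v₁) = (-4, 1.5) − 0.01·(-8, 17) = (-3.92, 1.33)
(u₂, v₂) = (-3.92, 1.33) − 0.01·(-7.84, 15.98) = (-3.8416, 1.1702)
(u₃, v₃) = (-3.8416, 1.1702) − 0.01·(-7.6832, 15.0212) = (-3.764768, 1.019988)
φ(-3.764768, 1.019988) = 25.454508654256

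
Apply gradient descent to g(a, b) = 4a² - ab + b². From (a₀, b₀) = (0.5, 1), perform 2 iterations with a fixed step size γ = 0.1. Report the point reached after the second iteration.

∇g = (8a - b, -a + 2b)
Step 1: at (0.5, 1), ∇g = (3, 1.5) → (0.5, 1) − 0.1·(3, 1.5) = (0.2, 0.85)
Step 2: at (0.2, 0.85), ∇g = (0.75, 1.5) → (0.2, 0.85) − 0.1·(0.75, 1.5) = (0.125, 0.7)

(0.125, 0.7)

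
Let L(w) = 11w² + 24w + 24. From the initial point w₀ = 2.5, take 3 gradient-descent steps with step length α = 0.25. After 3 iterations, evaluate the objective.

1177824.57421875

L′(w) = 22w + 24
Step 1: L′(2.5) = 79; w₁ = 2.5 − 0.25·79 = -17.25
Step 2: L′(-17.25) = -355.5; w₂ = -17.25 − 0.25·(-355.5) = 71.625
Step 3: L′(71.625) = 1599.75; w₃ = 71.625 − 0.25·1599.75 = -328.3125
L(-328.3125) = 1177824.57421875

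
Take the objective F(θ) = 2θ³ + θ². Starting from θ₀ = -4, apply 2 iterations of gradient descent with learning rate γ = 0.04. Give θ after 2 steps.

-20.490496

F′(θ) = 6θ² + 2θ
Step 1: F′(-4) = 88; θ₁ = -4 − 0.04·88 = -7.52
Step 2: F′(-7.52) = 324.2624; θ₂ = -7.52 − 0.04·324.2624 = -20.490496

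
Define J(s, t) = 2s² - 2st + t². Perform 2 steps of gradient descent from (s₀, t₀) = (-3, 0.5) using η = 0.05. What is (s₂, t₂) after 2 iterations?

(-1.865, -0.1)

∇J = (4s - 2t, -2s + 2t)
Step 1: at (-3, 0.5), ∇J = (-13, 7) → (-3, 0.5) − 0.05·(-13, 7) = (-2.35, 0.15)
Step 2: at (-2.35, 0.15), ∇J = (-9.7, 5) → (-2.35, 0.15) − 0.05·(-9.7, 5) = (-1.865, -0.1)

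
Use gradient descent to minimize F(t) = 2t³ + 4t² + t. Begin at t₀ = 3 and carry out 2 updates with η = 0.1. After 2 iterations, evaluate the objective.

-6483.808438512

F′(t) = 6t² + 8t + 1
Step 1: F′(3) = 79; t₁ = 3 − 0.1·79 = -4.9
Step 2: F′(-4.9) = 105.86; t₂ = -4.9 − 0.1·105.86 = -15.486
F(-15.486) = -6483.808438512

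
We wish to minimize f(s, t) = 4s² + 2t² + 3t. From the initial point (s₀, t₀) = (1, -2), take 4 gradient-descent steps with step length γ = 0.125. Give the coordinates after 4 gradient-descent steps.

(0, -0.828125)

∇f = (8s, 4t + 3)
Step 1: at (1, -2), ∇f = (8, -5) → (1, -2) − 0.125·(8, -5) = (0, -1.375)
Step 2: at (0, -1.375), ∇f = (0, -2.5) → (0, -1.375) − 0.125·(0, -2.5) = (0, -1.0625)
Step 3: at (0, -1.0625), ∇f = (0, -1.25) → (0, -1.0625) − 0.125·(0, -1.25) = (0, -0.90625)
Step 4: at (0, -0.90625), ∇f = (0, -0.625) → (0, -0.90625) − 0.125·(0, -0.625) = (0, -0.828125)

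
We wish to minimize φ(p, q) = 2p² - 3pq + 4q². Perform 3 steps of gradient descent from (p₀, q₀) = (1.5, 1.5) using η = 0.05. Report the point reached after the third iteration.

(1.1803125, 0.7295625)

∇φ = (4p - 3q, -3p + 8q)
(p₁, q₁) = (1.5, 1.5) − 0.05·(1.5, 7.5) = (1.425, 1.125)
(p₂, q₂) = (1.425, 1.125) − 0.05·(2.325, 4.725) = (1.30875, 0.88875)
(p₃, q₃) = (1.30875, 0.88875) − 0.05·(2.56875, 3.18375) = (1.1803125, 0.7295625)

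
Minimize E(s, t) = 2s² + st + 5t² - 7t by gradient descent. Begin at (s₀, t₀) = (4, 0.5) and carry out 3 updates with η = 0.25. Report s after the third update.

∇E = (4s + t, s + 10t - 7)
Step 1: at (4, 0.5), ∇E = (16.5, 2) → (4, 0.5) − 0.25·(16.5, 2) = (-0.125, 0)
Step 2: at (-0.125, 0), ∇E = (-0.5, -7.125) → (-0.125, 0) − 0.25·(-0.5, -7.125) = (0, 1.78125)
Step 3: at (0, 1.78125), ∇E = (1.78125, 10.8125) → (0, 1.78125) − 0.25·(1.78125, 10.8125) = (-0.4453125, -0.921875)
s = -0.4453125

-0.4453125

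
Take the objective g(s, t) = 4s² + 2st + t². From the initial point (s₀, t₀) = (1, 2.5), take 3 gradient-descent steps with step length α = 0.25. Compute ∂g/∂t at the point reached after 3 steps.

-5.625

∇g = (8s + 2t, 2s + 2t)
Step 1: at (1, 2.5), ∇g = (13, 7) → (1, 2.5) − 0.25·(13, 7) = (-2.25, 0.75)
Step 2: at (-2.25, 0.75), ∇g = (-16.5, -3) → (-2.25, 0.75) − 0.25·(-16.5, -3) = (1.875, 1.5)
Step 3: at (1.875, 1.5), ∇g = (18, 6.75) → (1.875, 1.5) − 0.25·(18, 6.75) = (-2.625, -0.1875)
∂g/∂t at (-2.625, -0.1875) = -5.625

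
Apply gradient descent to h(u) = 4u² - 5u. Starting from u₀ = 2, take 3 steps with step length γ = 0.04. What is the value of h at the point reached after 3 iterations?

-0.814814662656

h′(u) = 8u - 5
u₁ = 2 − 0.04·11 = 1.56
u₂ = 1.56 − 0.04·7.48 = 1.2608
u₃ = 1.2608 − 0.04·5.0864 = 1.057344
h(1.057344) = -0.814814662656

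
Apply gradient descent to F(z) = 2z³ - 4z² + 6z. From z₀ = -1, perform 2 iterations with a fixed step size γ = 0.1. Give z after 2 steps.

-11.4

F′(z) = 6z² - 8z + 6
z₁ = -1 − 0.1·20 = -3
z₂ = -3 − 0.1·84 = -11.4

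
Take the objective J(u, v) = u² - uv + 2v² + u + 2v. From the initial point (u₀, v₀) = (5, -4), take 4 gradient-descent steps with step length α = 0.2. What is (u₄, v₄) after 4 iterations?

∇J = (2u - v + 1, -u + 4v + 2)
Step 1: at (5, -4), ∇J = (15, -19) → (5, -4) − 0.2·(15, -19) = (2, -0.2)
Step 2: at (2, -0.2), ∇J = (5.2, -0.8) → (2, -0.2) − 0.2·(5.2, -0.8) = (0.96, -0.04)
Step 3: at (0.96, -0.04), ∇J = (2.96, 0.88) → (0.96, -0.04) − 0.2·(2.96, 0.88) = (0.368, -0.216)
Step 4: at (0.368, -0.216), ∇J = (1.952, 0.768) → (0.368, -0.216) − 0.2·(1.952, 0.768) = (-0.0224, -0.3696)

(-0.0224, -0.3696)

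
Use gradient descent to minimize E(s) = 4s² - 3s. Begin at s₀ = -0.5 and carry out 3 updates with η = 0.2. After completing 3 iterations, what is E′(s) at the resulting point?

1.512

E′(s) = 8s - 3
s₁ = -0.5 − 0.2·(-7) = 0.9
s₂ = 0.9 − 0.2·4.2 = 0.06
s₃ = 0.06 − 0.2·(-2.52) = 0.564
E′(s) at (0.564) = 1.512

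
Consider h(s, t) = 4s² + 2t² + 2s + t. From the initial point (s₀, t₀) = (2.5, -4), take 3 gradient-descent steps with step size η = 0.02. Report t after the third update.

∇h = (8s + 2, 4t + 1)
(s₁, t₁) = (2.5, -4) − 0.02·(22, -15) = (2.06, -3.7)
(s₂, t₂) = (2.06, -3.7) − 0.02·(18.48, -13.8) = (1.6904, -3.424)
(s₃, t₃) = (1.6904, -3.424) − 0.02·(15.5232, -12.696) = (1.379936, -3.17008)
t = -3.17008

-3.17008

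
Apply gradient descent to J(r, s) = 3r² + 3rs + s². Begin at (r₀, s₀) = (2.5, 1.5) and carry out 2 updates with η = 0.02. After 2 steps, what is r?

1.7794

∇J = (6r + 3s, 3r + 2s)
Step 1: at (2.5, 1.5), ∇J = (19.5, 10.5) → (2.5, 1.5) − 0.02·(19.5, 10.5) = (2.11, 1.29)
Step 2: at (2.11, 1.29), ∇J = (16.53, 8.91) → (2.11, 1.29) − 0.02·(16.53, 8.91) = (1.7794, 1.1118)
r = 1.7794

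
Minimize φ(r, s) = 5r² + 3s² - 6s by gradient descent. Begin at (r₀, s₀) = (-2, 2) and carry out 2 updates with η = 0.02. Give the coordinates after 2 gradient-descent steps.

(-1.28, 1.7744)

∇φ = (10r, 6s - 6)
(r₁, s₁) = (-2, 2) − 0.02·(-20, 6) = (-1.6, 1.88)
(r₂, s₂) = (-1.6, 1.88) − 0.02·(-16, 5.28) = (-1.28, 1.7744)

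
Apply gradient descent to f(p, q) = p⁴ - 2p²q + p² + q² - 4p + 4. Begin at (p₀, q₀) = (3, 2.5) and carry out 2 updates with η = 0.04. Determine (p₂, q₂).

∇f = (4p³ - 4pq + 2p - 4, -2p² + 2q)
(p₁, q₁) = (3, 2.5) − 0.04·(80, -13) = (-0.2, 3.02)
(p₂, q₂) = (-0.2, 3.02) − 0.04·(-2.016, 5.96) = (-0.11936, 2.7816)

(-0.11936, 2.7816)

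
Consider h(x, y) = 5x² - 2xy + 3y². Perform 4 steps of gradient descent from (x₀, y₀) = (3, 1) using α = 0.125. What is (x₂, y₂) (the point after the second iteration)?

∇h = (10x - 2y, -2x + 6y)
Step 1: at (3, 1), ∇h = (28, 0) → (3, 1) − 0.125·(28, 0) = (-0.5, 1)
Step 2: at (-0.5, 1), ∇h = (-7, 7) → (-0.5, 1) − 0.125·(-7, 7) = (0.375, 0.125)

(0.375, 0.125)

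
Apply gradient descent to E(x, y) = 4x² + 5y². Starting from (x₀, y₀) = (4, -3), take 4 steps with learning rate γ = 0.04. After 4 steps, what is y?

∇E = (8x, 10y)
(x₁, y₁) = (4, -3) − 0.04·(32, -30) = (2.72, -1.8)
(x₂, y₂) = (2.72, -1.8) − 0.04·(21.76, -18) = (1.8496, -1.08)
(x₃, y₃) = (1.8496, -1.08) − 0.04·(14.7968, -10.8) = (1.257728, -0.648)
(x₄, y₄) = (1.257728, -0.648) − 0.04·(10.061824, -6.48) = (0.85525504, -0.3888)
y = -0.3888

-0.3888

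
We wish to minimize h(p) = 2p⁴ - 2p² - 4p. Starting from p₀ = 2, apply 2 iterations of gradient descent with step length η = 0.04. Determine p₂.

0.06736384

h′(p) = 8p³ - 4p - 4
Step 1: h′(2) = 52; p₁ = 2 − 0.04·52 = -0.08
Step 2: h′(-0.08) = -3.684096; p₂ = -0.08 − 0.04·(-3.684096) = 0.06736384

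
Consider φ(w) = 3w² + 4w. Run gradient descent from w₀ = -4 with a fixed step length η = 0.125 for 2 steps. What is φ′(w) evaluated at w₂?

-1.25

φ′(w) = 6w + 4
Step 1: φ′(-4) = -20; w₁ = -4 − 0.125·(-20) = -1.5
Step 2: φ′(-1.5) = -5; w₂ = -1.5 − 0.125·(-5) = -0.875
φ′(w) at (-0.875) = -1.25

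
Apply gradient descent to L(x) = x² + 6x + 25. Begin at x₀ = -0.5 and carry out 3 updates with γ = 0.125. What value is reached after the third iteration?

L′(x) = 2x + 6
x₁ = -0.5 − 0.125·5 = -1.125
x₂ = -1.125 − 0.125·3.75 = -1.59375
x₃ = -1.59375 − 0.125·2.8125 = -1.9453125

-1.9453125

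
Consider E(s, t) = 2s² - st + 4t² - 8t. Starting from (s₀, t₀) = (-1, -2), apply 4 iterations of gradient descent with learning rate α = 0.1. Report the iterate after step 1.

(-0.8, 0.3)

∇E = (4s - t, -s + 8t - 8)
Step 1: at (-1, -2), ∇E = (-2, -23) → (-1, -2) − 0.1·(-2, -23) = (-0.8, 0.3)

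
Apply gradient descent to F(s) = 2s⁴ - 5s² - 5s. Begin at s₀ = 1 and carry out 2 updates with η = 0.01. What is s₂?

F′(s) = 8s³ - 10s - 5
s₁ = 1 − 0.01·(-7) = 1.07
s₂ = 1.07 − 0.01·(-5.899656) = 1.12899656

1.12899656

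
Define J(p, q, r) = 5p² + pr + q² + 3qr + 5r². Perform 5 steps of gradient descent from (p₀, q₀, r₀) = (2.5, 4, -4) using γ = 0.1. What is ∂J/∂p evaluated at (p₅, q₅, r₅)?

∇J = (10p + r, 2q + 3r, p + 3q + 10r)
(p₁, q₁, r₁) = (2.5, 4, -4) − 0.1·(21, -4, -25.5) = (0.4, 4.4, -1.45)
(p₂, q₂, r₂) = (0.4, 4.4, -1.45) − 0.1·(2.55, 4.45, -0.9) = (0.145, 3.955, -1.36)
(p₃, q₃, r₃) = (0.145, 3.955, -1.36) − 0.1·(0.09, 3.83, -1.59) = (0.136, 3.572, -1.201)
(p₄, q₄, r₄) = (0.136, 3.572, -1.201) − 0.1·(0.159, 3.541, -1.158) = (0.1201, 3.2179, -1.0852)
(p₅, q₅, r₅) = (0.1201, 3.2179, -1.0852) − 0.1·(0.1158, 3.1802, -1.0782) = (0.10852, 2.89988, -0.97738)
∂J/∂p at (0.10852, 2.89988, -0.97738) = 0.10782

0.10782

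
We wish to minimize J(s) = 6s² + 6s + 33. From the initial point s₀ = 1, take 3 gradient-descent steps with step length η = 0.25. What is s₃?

J′(s) = 12s + 6
Step 1: J′(1) = 18; s₁ = 1 − 0.25·18 = -3.5
Step 2: J′(-3.5) = -36; s₂ = -3.5 − 0.25·(-36) = 5.5
Step 3: J′(5.5) = 72; s₃ = 5.5 − 0.25·72 = -12.5

-12.5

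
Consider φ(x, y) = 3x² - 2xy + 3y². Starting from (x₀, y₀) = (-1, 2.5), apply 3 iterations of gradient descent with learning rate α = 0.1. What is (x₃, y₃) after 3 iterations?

∇φ = (6x - 2y, -2x + 6y)
(x₁, y₁) = (-1, 2.5) − 0.1·(-11, 17) = (0.1, 0.8)
(x₂, y₂) = (0.1, 0.8) − 0.1·(-1, 4.6) = (0.2, 0.34)
(x₃, y₃) = (0.2, 0.34) − 0.1·(0.52, 1.64) = (0.148, 0.176)

(0.148, 0.176)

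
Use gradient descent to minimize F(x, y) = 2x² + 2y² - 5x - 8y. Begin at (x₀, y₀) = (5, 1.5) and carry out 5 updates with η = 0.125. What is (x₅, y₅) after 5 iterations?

(1.3671875, 1.984375)

∇F = (4x - 5, 4y - 8)
Step 1: at (5, 1.5), ∇F = (15, -2) → (5, 1.5) − 0.125·(15, -2) = (3.125, 1.75)
Step 2: at (3.125, 1.75), ∇F = (7.5, -1) → (3.125, 1.75) − 0.125·(7.5, -1) = (2.1875, 1.875)
Step 3: at (2.1875, 1.875), ∇F = (3.75, -0.5) → (2.1875, 1.875) − 0.125·(3.75, -0.5) = (1.71875, 1.9375)
Step 4: at (1.71875, 1.9375), ∇F = (1.875, -0.25) → (1.71875, 1.9375) − 0.125·(1.875, -0.25) = (1.484375, 1.96875)
Step 5: at (1.484375, 1.96875), ∇F = (0.9375, -0.125) → (1.484375, 1.96875) − 0.125·(0.9375, -0.125) = (1.3671875, 1.984375)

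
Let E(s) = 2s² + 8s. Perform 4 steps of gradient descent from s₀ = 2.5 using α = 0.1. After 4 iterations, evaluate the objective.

E′(s) = 4s + 8
s₁ = 2.5 − 0.1·18 = 0.7
s₂ = 0.7 − 0.1·10.8 = -0.38
s₃ = -0.38 − 0.1·6.48 = -1.028
s₄ = -1.028 − 0.1·3.888 = -1.4168
E(-1.4168) = -7.31975552

-7.31975552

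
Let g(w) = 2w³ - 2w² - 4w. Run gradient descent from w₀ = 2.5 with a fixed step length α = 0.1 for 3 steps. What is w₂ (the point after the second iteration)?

g′(w) = 6w² - 4w - 4
Step 1: g′(2.5) = 23.5; w₁ = 2.5 − 0.1·23.5 = 0.15
Step 2: g′(0.15) = -4.465; w₂ = 0.15 − 0.1·(-4.465) = 0.5965

0.5965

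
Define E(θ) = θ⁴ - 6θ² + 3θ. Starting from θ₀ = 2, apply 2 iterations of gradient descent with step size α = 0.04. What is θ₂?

E′(θ) = 4θ³ - 12θ + 3
Step 1: E′(2) = 11; θ₁ = 2 − 0.04·11 = 1.56
Step 2: E′(1.56) = -0.534336; θ₂ = 1.56 − 0.04·(-0.534336) = 1.58137344

1.58137344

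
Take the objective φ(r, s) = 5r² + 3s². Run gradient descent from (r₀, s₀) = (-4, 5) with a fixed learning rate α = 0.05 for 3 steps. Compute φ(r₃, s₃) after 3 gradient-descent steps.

∇φ = (10r, 6s)
(r₁, s₁) = (-4, 5) − 0.05·(-40, 30) = (-2, 3.5)
(r₂, s₂) = (-2, 3.5) − 0.05·(-20, 21) = (-1, 2.45)
(r₃, s₃) = (-1, 2.45) − 0.05·(-10, 14.7) = (-0.5, 1.715)
φ(-0.5, 1.715) = 10.073675

10.073675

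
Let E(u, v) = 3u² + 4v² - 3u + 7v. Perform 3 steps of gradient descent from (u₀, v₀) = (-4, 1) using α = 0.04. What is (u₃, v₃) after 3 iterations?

∇E = (6u - 3, 8v + 7)
Step 1: at (-4, 1), ∇E = (-27, 15) → (-4, 1) − 0.04·(-27, 15) = (-2.92, 0.4)
Step 2: at (-2.92, 0.4), ∇E = (-20.52, 10.2) → (-2.92, 0.4) − 0.04·(-20.52, 10.2) = (-2.0992, -0.008)
Step 3: at (-2.0992, -0.008), ∇E = (-15.5952, 6.936) → (-2.0992, -0.008) − 0.04·(-15.5952, 6.936) = (-1.475392, -0.28544)

(-1.475392, -0.28544)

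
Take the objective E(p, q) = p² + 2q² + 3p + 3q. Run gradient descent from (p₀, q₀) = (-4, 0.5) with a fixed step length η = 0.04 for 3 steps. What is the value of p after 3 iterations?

∇E = (2p + 3, 4q + 3)
(p₁, q₁) = (-4, 0.5) − 0.04·(-5, 5) = (-3.8, 0.3)
(p₂, q₂) = (-3.8, 0.3) − 0.04·(-4.6, 4.2) = (-3.616, 0.132)
(p₃, q₃) = (-3.616, 0.132) − 0.04·(-4.232, 3.528) = (-3.44672, -0.00912)
p = -3.44672

-3.44672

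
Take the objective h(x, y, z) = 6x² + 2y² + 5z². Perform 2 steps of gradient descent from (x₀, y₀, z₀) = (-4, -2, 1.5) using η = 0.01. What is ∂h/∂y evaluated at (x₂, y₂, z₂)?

∇h = (12x, 4y, 10z)
Step 1: at (-4, -2, 1.5), ∇h = (-48, -8, 15) → (-4, -2, 1.5) − 0.01·(-48, -8, 15) = (-3.52, -1.92, 1.35)
Step 2: at (-3.52, -1.92, 1.35), ∇h = (-42.24, -7.68, 13.5) → (-3.52, -1.92, 1.35) − 0.01·(-42.24, -7.68, 13.5) = (-3.0976, -1.8432, 1.215)
∂h/∂y at (-3.0976, -1.8432, 1.215) = -7.3728

-7.3728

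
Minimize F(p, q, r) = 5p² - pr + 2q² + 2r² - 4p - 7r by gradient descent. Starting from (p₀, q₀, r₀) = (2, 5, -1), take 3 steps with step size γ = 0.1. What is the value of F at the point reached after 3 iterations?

-4.758652

∇F = (10p - r - 4, 4q, -p + 4r - 7)
(p₁, q₁, r₁) = (2, 5, -1) − 0.1·(17, 20, -13) = (0.3, 3, 0.3)
(p₂, q₂, r₂) = (0.3, 3, 0.3) − 0.1·(-1.3, 12, -6.1) = (0.43, 1.8, 0.91)
(p₃, q₃, r₃) = (0.43, 1.8, 0.91) − 0.1·(-0.61, 7.2, -3.79) = (0.491, 1.08, 1.289)
F(0.491, 1.08, 1.289) = -4.758652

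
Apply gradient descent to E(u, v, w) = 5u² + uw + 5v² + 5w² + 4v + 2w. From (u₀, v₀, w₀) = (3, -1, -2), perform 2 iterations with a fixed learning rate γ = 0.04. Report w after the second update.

-0.9952

∇E = (10u + w, 10v + 4, u + 10w + 2)
(u₁, v₁, w₁) = (3, -1, -2) − 0.04·(28, -6, -15) = (1.88, -0.76, -1.4)
(u₂, v₂, w₂) = (1.88, -0.76, -1.4) − 0.04·(17.4, -3.6, -10.12) = (1.184, -0.616, -0.9952)
w = -0.9952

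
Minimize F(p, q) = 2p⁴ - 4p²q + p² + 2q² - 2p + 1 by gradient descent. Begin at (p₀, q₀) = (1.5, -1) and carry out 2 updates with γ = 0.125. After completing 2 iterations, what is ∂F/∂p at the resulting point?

447996.837890625

∇F = (8p³ - 8pq + 2p - 2, -4p² + 4q)
Step 1: at (1.5, -1), ∇F = (40, -13) → (1.5, -1) − 0.125·(40, -13) = (-3.5, 0.625)
Step 2: at (-3.5, 0.625), ∇F = (-334.5, -46.5) → (-3.5, 0.625) − 0.125·(-334.5, -46.5) = (38.3125, 6.4375)
∂F/∂p at (38.3125, 6.4375) = 447996.837890625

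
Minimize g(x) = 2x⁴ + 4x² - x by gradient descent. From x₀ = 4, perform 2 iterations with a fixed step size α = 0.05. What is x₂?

g′(x) = 8x³ + 8x - 1
Step 1: g′(4) = 543; x₁ = 4 − 0.05·543 = -23.15
Step 2: g′(-23.15) = -99439.047; x₂ = -23.15 − 0.05·(-99439.047) = 4948.80235

4948.80235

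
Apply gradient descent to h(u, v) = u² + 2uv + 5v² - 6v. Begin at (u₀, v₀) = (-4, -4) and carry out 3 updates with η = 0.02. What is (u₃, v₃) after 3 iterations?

(-3.196608, -1.3984)

∇h = (2u + 2v, 2u + 10v - 6)
(u₁, v₁) = (-4, -4) − 0.02·(-16, -54) = (-3.68, -2.92)
(u₂, v₂) = (-3.68, -2.92) − 0.02·(-13.2, -42.56) = (-3.416, -2.0688)
(u₃, v₃) = (-3.416, -2.0688) − 0.02·(-10.9696, -33.52) = (-3.196608, -1.3984)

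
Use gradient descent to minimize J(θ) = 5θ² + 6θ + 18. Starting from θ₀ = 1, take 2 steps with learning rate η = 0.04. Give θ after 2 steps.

J′(θ) = 10θ + 6
Step 1: J′(1) = 16; θ₁ = 1 − 0.04·16 = 0.36
Step 2: J′(0.36) = 9.6; θ₂ = 0.36 − 0.04·9.6 = -0.024

-0.024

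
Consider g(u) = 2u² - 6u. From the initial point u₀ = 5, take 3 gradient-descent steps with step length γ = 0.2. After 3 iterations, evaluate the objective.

-4.498432

g′(u) = 4u - 6
Step 1: g′(5) = 14; u₁ = 5 − 0.2·14 = 2.2
Step 2: g′(2.2) = 2.8; u₂ = 2.2 − 0.2·2.8 = 1.64
Step 3: g′(1.64) = 0.56; u₃ = 1.64 − 0.2·0.56 = 1.528
g(1.528) = -4.498432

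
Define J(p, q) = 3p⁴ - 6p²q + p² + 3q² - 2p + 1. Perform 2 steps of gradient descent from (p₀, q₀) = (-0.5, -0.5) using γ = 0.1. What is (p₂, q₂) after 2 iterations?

(0.36625, 0.0175)

∇J = (12p³ - 12pq + 2p - 2, -6p² + 6q)
(p₁, q₁) = (-0.5, -0.5) − 0.1·(-7.5, -4.5) = (0.25, -0.05)
(p₂, q₂) = (0.25, -0.05) − 0.1·(-1.1625, -0.675) = (0.36625, 0.0175)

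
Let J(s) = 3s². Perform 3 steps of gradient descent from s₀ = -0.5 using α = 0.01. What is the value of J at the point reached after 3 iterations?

0.517402335792

J′(s) = 6s
Step 1: J′(-0.5) = -3; s₁ = -0.5 − 0.01·(-3) = -0.47
Step 2: J′(-0.47) = -2.82; s₂ = -0.47 − 0.01·(-2.82) = -0.4418
Step 3: J′(-0.4418) = -2.6508; s₃ = -0.4418 − 0.01·(-2.6508) = -0.415292
J(-0.415292) = 0.517402335792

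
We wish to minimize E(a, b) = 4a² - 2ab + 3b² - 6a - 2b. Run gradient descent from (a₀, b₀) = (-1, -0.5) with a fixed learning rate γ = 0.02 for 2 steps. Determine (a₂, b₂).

∇E = (8a - 2b - 6, -2a + 6b - 2)
Step 1: at (-1, -0.5), ∇E = (-13, -3) → (-1, -0.5) − 0.02·(-13, -3) = (-0.74, -0.44)
Step 2: at (-0.74, -0.44), ∇E = (-11.04, -3.16) → (-0.74, -0.44) − 0.02·(-11.04, -3.16) = (-0.5192, -0.3768)

(-0.5192, -0.3768)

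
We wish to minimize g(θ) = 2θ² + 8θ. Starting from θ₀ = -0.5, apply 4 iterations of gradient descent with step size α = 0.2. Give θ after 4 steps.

-1.9976

g′(θ) = 4θ + 8
Step 1: g′(-0.5) = 6; θ₁ = -0.5 − 0.2·6 = -1.7
Step 2: g′(-1.7) = 1.2; θ₂ = -1.7 − 0.2·1.2 = -1.94
Step 3: g′(-1.94) = 0.24; θ₃ = -1.94 − 0.2·0.24 = -1.988
Step 4: g′(-1.988) = 0.048; θ₄ = -1.988 − 0.2·0.048 = -1.9976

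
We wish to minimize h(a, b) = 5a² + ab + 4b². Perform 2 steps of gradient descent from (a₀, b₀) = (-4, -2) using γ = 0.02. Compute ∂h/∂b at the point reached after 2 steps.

-12.7424

∇h = (10a + b, a + 8b)
Step 1: at (-4, -2), ∇h = (-42, -20) → (-4, -2) − 0.02·(-42, -20) = (-3.16, -1.6)
Step 2: at (-3.16, -1.6), ∇h = (-33.2, -15.96) → (-3.16, -1.6) − 0.02·(-33.2, -15.96) = (-2.496, -1.2808)
∂h/∂b at (-2.496, -1.2808) = -12.7424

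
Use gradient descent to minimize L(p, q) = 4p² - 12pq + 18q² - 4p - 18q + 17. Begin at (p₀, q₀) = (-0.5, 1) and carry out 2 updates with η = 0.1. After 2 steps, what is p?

-0.98

∇L = (8p - 12q - 4, -12p + 36q - 18)
(p₁, q₁) = (-0.5, 1) − 0.1·(-20, 24) = (1.5, -1.4)
(p₂, q₂) = (1.5, -1.4) − 0.1·(24.8, -86.4) = (-0.98, 7.24)
p = -0.98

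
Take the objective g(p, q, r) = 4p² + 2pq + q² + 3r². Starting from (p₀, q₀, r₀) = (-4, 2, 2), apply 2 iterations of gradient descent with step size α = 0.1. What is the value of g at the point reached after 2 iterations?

∇g = (8p + 2q, 2p + 2q, 6r)
Step 1: at (-4, 2, 2), ∇g = (-28, -4, 12) → (-4, 2, 2) − 0.1·(-28, -4, 12) = (-1.2, 2.4, 0.8)
Step 2: at (-1.2, 2.4, 0.8), ∇g = (-4.8, 2.4, 4.8) → (-1.2, 2.4, 0.8) − 0.1·(-4.8, 2.4, 4.8) = (-0.72, 2.16, 0.32)
g(-0.72, 2.16, 0.32) = 3.936

3.936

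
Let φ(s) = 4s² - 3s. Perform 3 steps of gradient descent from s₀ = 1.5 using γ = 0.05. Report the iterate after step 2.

0.78

φ′(s) = 8s - 3
s₁ = 1.5 − 0.05·9 = 1.05
s₂ = 1.05 − 0.05·5.4 = 0.78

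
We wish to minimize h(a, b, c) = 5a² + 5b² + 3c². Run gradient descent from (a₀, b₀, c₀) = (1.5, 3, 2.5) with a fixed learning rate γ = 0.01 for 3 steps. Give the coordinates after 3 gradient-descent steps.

∇h = (10a, 10b, 6c)
(a₁, b₁, c₁) = (1.5, 3, 2.5) − 0.01·(15, 30, 15) = (1.35, 2.7, 2.35)
(a₂, b₂, c₂) = (1.35, 2.7, 2.35) − 0.01·(13.5, 27, 14.1) = (1.215, 2.43, 2.209)
(a₃, b₃, c₃) = (1.215, 2.43, 2.209) − 0.01·(12.15, 24.3, 13.254) = (1.0935, 2.187, 2.07646)

(1.0935, 2.187, 2.07646)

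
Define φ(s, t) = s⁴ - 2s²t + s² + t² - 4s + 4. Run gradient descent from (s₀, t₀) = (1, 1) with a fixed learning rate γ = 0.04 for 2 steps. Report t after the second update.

∇φ = (4s³ - 4st + 2s - 4, -2s² + 2t)
(s₁, t₁) = (1, 1) − 0.04·(-2, 0) = (1.08, 1)
(s₂, t₂) = (1.08, 1) − 0.04·(-1.121152, -0.3328) = (1.12484608, 1.013312)
t = 1.013312

1.013312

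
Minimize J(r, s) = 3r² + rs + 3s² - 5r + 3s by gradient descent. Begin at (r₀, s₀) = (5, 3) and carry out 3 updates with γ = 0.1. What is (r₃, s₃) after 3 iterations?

∇J = (6r + s - 5, r + 6s + 3)
Step 1: at (5, 3), ∇J = (28, 26) → (5, 3) − 0.1·(28, 26) = (2.2, 0.4)
Step 2: at (2.2, 0.4), ∇J = (8.6, 7.6) → (2.2, 0.4) − 0.1·(8.6, 7.6) = (1.34, -0.36)
Step 3: at (1.34, -0.36), ∇J = (2.68, 2.18) → (1.34, -0.36) − 0.1·(2.68, 2.18) = (1.072, -0.578)

(1.072, -0.578)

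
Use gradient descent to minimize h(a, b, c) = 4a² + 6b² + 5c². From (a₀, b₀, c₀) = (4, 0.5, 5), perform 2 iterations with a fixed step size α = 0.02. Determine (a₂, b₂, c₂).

(2.8224, 0.2888, 3.2)

∇h = (8a, 12b, 10c)
Step 1: at (4, 0.5, 5), ∇h = (32, 6, 50) → (4, 0.5, 5) − 0.02·(32, 6, 50) = (3.36, 0.38, 4)
Step 2: at (3.36, 0.38, 4), ∇h = (26.88, 4.56, 40) → (3.36, 0.38, 4) − 0.02·(26.88, 4.56, 40) = (2.8224, 0.2888, 3.2)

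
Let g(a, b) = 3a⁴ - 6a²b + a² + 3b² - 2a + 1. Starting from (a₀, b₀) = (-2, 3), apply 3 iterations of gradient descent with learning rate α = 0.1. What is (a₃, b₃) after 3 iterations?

(-70.3396736, 11.00064)

∇g = (12a³ - 12ab + 2a - 2, -6a² + 6b)
(a₁, b₁) = (-2, 3) − 0.1·(-30, -6) = (1, 3.6)
(a₂, b₂) = (1, 3.6) − 0.1·(-31.2, 15.6) = (4.12, 2.04)
(a₃, b₃) = (4.12, 2.04) − 0.1·(744.596736, -89.6064) = (-70.3396736, 11.00064)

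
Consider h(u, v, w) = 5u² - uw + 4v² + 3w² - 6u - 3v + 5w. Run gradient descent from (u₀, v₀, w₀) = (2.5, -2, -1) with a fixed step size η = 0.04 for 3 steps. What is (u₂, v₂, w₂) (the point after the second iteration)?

∇h = (10u - w - 6, 8v - 3, -u + 6w + 5)
Step 1: at (2.5, -2, -1), ∇h = (20, -19, -3.5) → (2.5, -2, -1) − 0.04·(20, -19, -3.5) = (1.7, -1.24, -0.86)
Step 2: at (1.7, -1.24, -0.86), ∇h = (11.86, -12.92, -1.86) → (1.7, -1.24, -0.86) − 0.04·(11.86, -12.92, -1.86) = (1.2256, -0.7232, -0.7856)

(1.2256, -0.7232, -0.7856)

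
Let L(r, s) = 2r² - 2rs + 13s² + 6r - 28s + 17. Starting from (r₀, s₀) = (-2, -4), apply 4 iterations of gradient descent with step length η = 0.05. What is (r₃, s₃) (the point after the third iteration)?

(-1.775, 1.075)

∇L = (4r - 2s + 6, -2r + 26s - 28)
(r₁, s₁) = (-2, -4) − 0.05·(6, -128) = (-2.3, 2.4)
(r₂, s₂) = (-2.3, 2.4) − 0.05·(-8, 39) = (-1.9, 0.45)
(r₃, s₃) = (-1.9, 0.45) − 0.05·(-2.5, -12.5) = (-1.775, 1.075)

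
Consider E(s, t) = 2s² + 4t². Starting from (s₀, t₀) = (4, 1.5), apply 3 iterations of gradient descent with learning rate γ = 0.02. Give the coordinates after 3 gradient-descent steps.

∇E = (4s, 8t)
(s₁, t₁) = (4, 1.5) − 0.02·(16, 12) = (3.68, 1.26)
(s₂, t₂) = (3.68, 1.26) − 0.02·(14.72, 10.08) = (3.3856, 1.0584)
(s₃, t₃) = (3.3856, 1.0584) − 0.02·(13.5424, 8.4672) = (3.114752, 0.889056)

(3.114752, 0.889056)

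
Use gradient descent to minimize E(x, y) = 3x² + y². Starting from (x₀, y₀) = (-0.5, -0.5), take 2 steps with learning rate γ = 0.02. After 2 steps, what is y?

-0.4608

∇E = (6x, 2y)
Step 1: at (-0.5, -0.5), ∇E = (-3, -1) → (-0.5, -0.5) − 0.02·(-3, -1) = (-0.44, -0.48)
Step 2: at (-0.44, -0.48), ∇E = (-2.64, -0.96) → (-0.44, -0.48) − 0.02·(-2.64, -0.96) = (-0.3872, -0.4608)
y = -0.4608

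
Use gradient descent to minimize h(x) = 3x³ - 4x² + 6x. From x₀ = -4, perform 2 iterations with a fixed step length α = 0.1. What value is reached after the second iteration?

h′(x) = 9x² - 8x + 6
x₁ = -4 − 0.1·182 = -22.2
x₂ = -22.2 − 0.1·4619.16 = -484.116

-484.116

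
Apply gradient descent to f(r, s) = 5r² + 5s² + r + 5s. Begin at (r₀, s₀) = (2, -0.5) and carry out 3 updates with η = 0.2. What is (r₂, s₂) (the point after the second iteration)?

(2, -0.5)

∇f = (10r + 1, 10s + 5)
Step 1: at (2, -0.5), ∇f = (21, 0) → (2, -0.5) − 0.2·(21, 0) = (-2.2, -0.5)
Step 2: at (-2.2, -0.5), ∇f = (-21, 0) → (-2.2, -0.5) − 0.2·(-21, 0) = (2, -0.5)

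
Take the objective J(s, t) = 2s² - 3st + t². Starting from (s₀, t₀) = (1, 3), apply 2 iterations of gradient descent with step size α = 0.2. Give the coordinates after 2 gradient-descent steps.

∇J = (4s - 3t, -3s + 2t)
(s₁, t₁) = (1, 3) − 0.2·(-5, 3) = (2, 2.4)
(s₂, t₂) = (2, 2.4) − 0.2·(0.8, -1.2) = (1.84, 2.64)

(1.84, 2.64)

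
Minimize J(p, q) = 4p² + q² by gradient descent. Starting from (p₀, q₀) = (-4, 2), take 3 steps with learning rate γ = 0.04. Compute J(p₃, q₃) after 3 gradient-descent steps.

8.752938893312

∇J = (8p, 2q)
(p₁, q₁) = (-4, 2) − 0.04·(-32, 4) = (-2.72, 1.84)
(p₂, q₂) = (-2.72, 1.84) − 0.04·(-21.76, 3.68) = (-1.8496, 1.6928)
(p₃, q₃) = (-1.8496, 1.6928) − 0.04·(-14.7968, 3.3856) = (-1.257728, 1.557376)
J(-1.257728, 1.557376) = 8.752938893312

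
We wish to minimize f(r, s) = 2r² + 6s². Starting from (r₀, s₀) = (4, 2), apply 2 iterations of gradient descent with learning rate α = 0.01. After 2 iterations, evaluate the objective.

∇f = (4r, 12s)
(r₁, s₁) = (4, 2) − 0.01·(16, 24) = (3.84, 1.76)
(r₂, s₂) = (3.84, 1.76) − 0.01·(15.36, 21.12) = (3.6864, 1.5488)
f(3.6864, 1.5488) = 41.57177856

41.57177856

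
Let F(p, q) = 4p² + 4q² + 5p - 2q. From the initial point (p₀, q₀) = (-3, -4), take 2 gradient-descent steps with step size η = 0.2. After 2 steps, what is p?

∇F = (8p + 5, 8q - 2)
Step 1: at (-3, -4), ∇F = (-19, -34) → (-3, -4) − 0.2·(-19, -34) = (0.8, 2.8)
Step 2: at (0.8, 2.8), ∇F = (11.4, 20.4) → (0.8, 2.8) − 0.2·(11.4, 20.4) = (-1.48, -1.28)
p = -1.48

-1.48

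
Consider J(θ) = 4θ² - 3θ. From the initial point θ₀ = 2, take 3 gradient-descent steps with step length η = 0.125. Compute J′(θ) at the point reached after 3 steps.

0

J′(θ) = 8θ - 3
θ₁ = 2 − 0.125·13 = 0.375
θ₂ = 0.375 − 0.125·0 = 0.375
θ₃ = 0.375 − 0.125·0 = 0.375
J′(θ) at (0.375) = 0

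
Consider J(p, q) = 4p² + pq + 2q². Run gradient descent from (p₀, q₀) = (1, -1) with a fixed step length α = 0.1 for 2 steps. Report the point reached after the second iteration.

∇J = (8p + q, p + 4q)
Step 1: at (1, -1), ∇J = (7, -3) → (1, -1) − 0.1·(7, -3) = (0.3, -0.7)
Step 2: at (0.3, -0.7), ∇J = (1.7, -2.5) → (0.3, -0.7) − 0.1·(1.7, -2.5) = (0.13, -0.45)

(0.13, -0.45)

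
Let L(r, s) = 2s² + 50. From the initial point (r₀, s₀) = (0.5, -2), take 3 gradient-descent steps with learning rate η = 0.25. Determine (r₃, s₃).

∇L = (0, 4s)
Step 1: at (0.5, -2), ∇L = (0, -8) → (0.5, -2) − 0.25·(0, -8) = (0.5, 0)
Step 2: at (0.5, 0), ∇L = (0, 0) → (0.5, 0) − 0.25·(0, 0) = (0.5, 0)
Step 3: at (0.5, 0), ∇L = (0, 0) → (0.5, 0) − 0.25·(0, 0) = (0.5, 0)

(0.5, 0)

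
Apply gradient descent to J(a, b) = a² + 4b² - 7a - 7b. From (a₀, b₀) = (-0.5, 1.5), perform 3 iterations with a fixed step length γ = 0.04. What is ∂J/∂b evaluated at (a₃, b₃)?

∇J = (2a - 7, 8b - 7)
Step 1: at (-0.5, 1.5), ∇J = (-8, 5) → (-0.5, 1.5) − 0.04·(-8, 5) = (-0.18, 1.3)
Step 2: at (-0.18, 1.3), ∇J = (-7.36, 3.4) → (-0.18, 1.3) − 0.04·(-7.36, 3.4) = (0.1144, 1.164)
Step 3: at (0.1144, 1.164), ∇J = (-6.7712, 2.312) → (0.1144, 1.164) − 0.04·(-6.7712, 2.312) = (0.385248, 1.07152)
∂J/∂b at (0.385248, 1.07152) = 1.57216

1.57216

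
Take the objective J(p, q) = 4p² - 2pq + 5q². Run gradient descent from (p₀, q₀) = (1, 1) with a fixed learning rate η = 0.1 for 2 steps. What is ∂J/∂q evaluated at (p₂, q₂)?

∇J = (8p - 2q, -2p + 10q)
Step 1: at (1, 1), ∇J = (6, 8) → (1, 1) − 0.1·(6, 8) = (0.4, 0.2)
Step 2: at (0.4, 0.2), ∇J = (2.8, 1.2) → (0.4, 0.2) − 0.1·(2.8, 1.2) = (0.12, 0.08)
∂J/∂q at (0.12, 0.08) = 0.56

0.56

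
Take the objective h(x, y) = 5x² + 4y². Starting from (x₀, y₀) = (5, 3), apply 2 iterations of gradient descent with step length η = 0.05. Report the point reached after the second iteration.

(1.25, 1.08)

∇h = (10x, 8y)
Step 1: at (5, 3), ∇h = (50, 24) → (5, 3) − 0.05·(50, 24) = (2.5, 1.8)
Step 2: at (2.5, 1.8), ∇h = (25, 14.4) → (2.5, 1.8) − 0.05·(25, 14.4) = (1.25, 1.08)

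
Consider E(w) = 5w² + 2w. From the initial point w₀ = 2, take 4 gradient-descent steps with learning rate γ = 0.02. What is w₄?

E′(w) = 10w + 2
w₁ = 2 − 0.02·22 = 1.56
w₂ = 1.56 − 0.02·17.6 = 1.208
w₃ = 1.208 − 0.02·14.08 = 0.9264
w₄ = 0.9264 − 0.02·11.264 = 0.70112

0.70112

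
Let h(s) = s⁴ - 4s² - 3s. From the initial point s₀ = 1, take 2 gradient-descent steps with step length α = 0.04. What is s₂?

h′(s) = 4s³ - 8s - 3
s₁ = 1 − 0.04·(-7) = 1.28
s₂ = 1.28 − 0.04·(-4.851392) = 1.47405568

1.47405568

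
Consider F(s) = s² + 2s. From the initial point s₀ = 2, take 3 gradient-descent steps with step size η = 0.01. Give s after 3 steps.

F′(s) = 2s + 2
Step 1: F′(2) = 6; s₁ = 2 − 0.01·6 = 1.94
Step 2: F′(1.94) = 5.88; s₂ = 1.94 − 0.01·5.88 = 1.8812
Step 3: F′(1.8812) = 5.7624; s₃ = 1.8812 − 0.01·5.7624 = 1.823576

1.823576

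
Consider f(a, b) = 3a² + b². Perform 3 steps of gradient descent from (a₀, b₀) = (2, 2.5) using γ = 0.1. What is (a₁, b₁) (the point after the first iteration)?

∇f = (6a, 2b)
Step 1: at (2, 2.5), ∇f = (12, 5) → (2, 2.5) − 0.1·(12, 5) = (0.8, 2)

(0.8, 2)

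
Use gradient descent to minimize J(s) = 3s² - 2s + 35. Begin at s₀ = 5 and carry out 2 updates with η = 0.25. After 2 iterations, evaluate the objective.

J′(s) = 6s - 2
Step 1: J′(5) = 28; s₁ = 5 − 0.25·28 = -2
Step 2: J′(-2) = -14; s₂ = -2 − 0.25·(-14) = 1.5
J(1.5) = 38.75

38.75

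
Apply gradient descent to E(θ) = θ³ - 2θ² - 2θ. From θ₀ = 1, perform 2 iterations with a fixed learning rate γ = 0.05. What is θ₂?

1.281625

E′(θ) = 3θ² - 4θ - 2
Step 1: E′(1) = -3; θ₁ = 1 − 0.05·(-3) = 1.15
Step 2: E′(1.15) = -2.6325; θ₂ = 1.15 − 0.05·(-2.6325) = 1.281625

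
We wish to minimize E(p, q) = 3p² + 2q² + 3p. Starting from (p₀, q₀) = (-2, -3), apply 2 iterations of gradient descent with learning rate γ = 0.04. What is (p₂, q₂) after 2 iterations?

∇E = (6p + 3, 4q)
Step 1: at (-2, -3), ∇E = (-9, -12) → (-2, -3) − 0.04·(-9, -12) = (-1.64, -2.52)
Step 2: at (-1.64, -2.52), ∇E = (-6.84, -10.08) → (-1.64, -2.52) − 0.04·(-6.84, -10.08) = (-1.3664, -2.1168)

(-1.3664, -2.1168)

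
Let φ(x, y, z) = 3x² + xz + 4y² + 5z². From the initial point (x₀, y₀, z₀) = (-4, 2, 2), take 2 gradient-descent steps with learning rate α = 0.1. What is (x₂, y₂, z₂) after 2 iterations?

∇φ = (6x + z, 8y, x + 10z)
(x₁, y₁, z₁) = (-4, 2, 2) − 0.1·(-22, 16, 16) = (-1.8, 0.4, 0.4)
(x₂, y₂, z₂) = (-1.8, 0.4, 0.4) − 0.1·(-10.4, 3.2, 2.2) = (-0.76, 0.08, 0.18)

(-0.76, 0.08, 0.18)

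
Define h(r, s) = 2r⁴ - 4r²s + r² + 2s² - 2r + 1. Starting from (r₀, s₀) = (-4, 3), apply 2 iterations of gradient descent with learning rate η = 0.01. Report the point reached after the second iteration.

(0.34660992, 3.381904)

∇h = (8r³ - 8rs + 2r - 2, -4r² + 4s)
(r₁, s₁) = (-4, 3) − 0.01·(-426, -52) = (0.26, 3.52)
(r₂, s₂) = (0.26, 3.52) − 0.01·(-8.660992, 13.8096) = (0.34660992, 3.381904)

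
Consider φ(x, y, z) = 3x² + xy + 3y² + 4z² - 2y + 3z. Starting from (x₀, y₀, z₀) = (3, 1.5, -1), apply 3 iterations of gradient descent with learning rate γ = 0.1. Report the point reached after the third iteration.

(0.1185, 0.281, -0.38)

∇φ = (6x + y, x + 6y - 2, 8z + 3)
(x₁, y₁, z₁) = (3, 1.5, -1) − 0.1·(19.5, 10, -5) = (1.05, 0.5, -0.5)
(x₂, y₂, z₂) = (1.05, 0.5, -0.5) − 0.1·(6.8, 2.05, -1) = (0.37, 0.295, -0.4)
(x₃, y₃, z₃) = (0.37, 0.295, -0.4) − 0.1·(2.515, 0.14, -0.2) = (0.1185, 0.281, -0.38)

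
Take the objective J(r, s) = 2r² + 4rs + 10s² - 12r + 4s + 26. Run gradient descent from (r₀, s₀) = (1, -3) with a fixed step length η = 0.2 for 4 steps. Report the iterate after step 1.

∇J = (4r + 4s - 12, 4r + 20s + 4)
(r₁, s₁) = (1, -3) − 0.2·(-20, -52) = (5, 7.4)

(5, 7.4)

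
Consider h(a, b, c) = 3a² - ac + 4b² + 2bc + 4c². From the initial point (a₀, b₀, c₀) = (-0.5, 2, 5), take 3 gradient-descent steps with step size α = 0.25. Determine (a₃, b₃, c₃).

∇h = (6a - c, 8b + 2c, -a + 2b + 8c)
Step 1: at (-0.5, 2, 5), ∇h = (-8, 26, 44.5) → (-0.5, 2, 5) − 0.25·(-8, 26, 44.5) = (1.5, -4.5, -6.125)
Step 2: at (1.5, -4.5, -6.125), ∇h = (15.125, -48.25, -59.5) → (1.5, -4.5, -6.125) − 0.25·(15.125, -48.25, -59.5) = (-2.28125, 7.5625, 8.75)
Step 3: at (-2.28125, 7.5625, 8.75), ∇h = (-22.4375, 78, 87.40625) → (-2.28125, 7.5625, 8.75) − 0.25·(-22.4375, 78, 87.40625) = (3.328125, -11.9375, -13.1015625)

(3.328125, -11.9375, -13.1015625)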